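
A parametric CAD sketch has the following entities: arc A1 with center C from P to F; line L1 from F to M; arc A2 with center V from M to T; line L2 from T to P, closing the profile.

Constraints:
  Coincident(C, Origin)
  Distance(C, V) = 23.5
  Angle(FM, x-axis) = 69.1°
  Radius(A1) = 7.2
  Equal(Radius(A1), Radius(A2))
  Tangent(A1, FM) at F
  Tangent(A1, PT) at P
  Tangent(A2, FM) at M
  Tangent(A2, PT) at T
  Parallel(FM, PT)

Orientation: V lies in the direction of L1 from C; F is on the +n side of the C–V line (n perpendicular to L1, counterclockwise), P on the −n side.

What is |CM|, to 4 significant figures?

24.58

The slot axis is L1's direction at 69.1°, so u = (cos 69.1°, sin 69.1°) = (0.3567, 0.9342) and n = (−sin 69.1°, cos 69.1°) = (-0.9342, 0.3567). C is at the origin and V lies 23.5 along u from C, so V = 23.5·u = (8.383, 21.95). Tangency of A1 to both parallel lines with radius 7.2 puts F and P at C ± 7.2·n: F = (-6.726, 2.569), P = (6.726, -2.569). Equal radii place M and T the same way about V: M = V + 7.2·n = (1.657, 24.52), T = V − 7.2·n = (15.11, 19.39). Then |CM| = |M − C| = 24.58.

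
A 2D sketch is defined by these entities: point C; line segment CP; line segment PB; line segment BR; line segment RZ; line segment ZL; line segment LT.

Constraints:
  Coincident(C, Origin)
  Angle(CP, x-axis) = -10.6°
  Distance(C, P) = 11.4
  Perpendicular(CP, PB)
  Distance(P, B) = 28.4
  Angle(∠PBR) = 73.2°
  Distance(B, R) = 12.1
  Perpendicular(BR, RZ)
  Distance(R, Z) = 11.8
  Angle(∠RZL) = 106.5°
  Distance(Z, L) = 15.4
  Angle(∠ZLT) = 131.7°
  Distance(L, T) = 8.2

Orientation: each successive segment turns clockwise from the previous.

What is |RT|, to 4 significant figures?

24.76

∠RZL = 106.5° gives ZL at -10.90° from the x-axis; with |ZL| = 15.4, L = (15.79, -16.88). ∠ZLT = 131.7° gives LT at -59.20° from the x-axis; with |LT| = 8.2, T = (19.99, -23.92). Then |RT| = |T − R| = 24.76.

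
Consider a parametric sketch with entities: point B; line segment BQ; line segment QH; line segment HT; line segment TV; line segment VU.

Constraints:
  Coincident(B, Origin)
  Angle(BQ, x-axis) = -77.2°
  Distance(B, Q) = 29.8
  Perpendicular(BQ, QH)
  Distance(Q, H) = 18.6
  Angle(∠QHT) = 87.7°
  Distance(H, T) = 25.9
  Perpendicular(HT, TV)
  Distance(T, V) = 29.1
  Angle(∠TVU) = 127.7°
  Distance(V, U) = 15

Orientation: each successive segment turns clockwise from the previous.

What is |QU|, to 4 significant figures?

23.75

B is at the origin; BQ runs at -77.2° with length 29.8, so Q = (6.602, -29.06). BQ is perpendicular to QH, so QH runs at -167.2°; with |QH| = 18.6, H = (-11.54, -33.18). ∠QHT = 87.7° gives HT at 100.5° from the x-axis; with |HT| = 25.9, T = (-16.26, -7.714). HT ⟂ TV, so TV runs at 10.50°; with |TV| = 29.1, V = (12.36, -2.411). ∠TVU = 127.7° gives VU at -41.80° from the x-axis; with |VU| = 15.0, U = (23.54, -12.41). Then |QU| = |U − Q| = 23.75.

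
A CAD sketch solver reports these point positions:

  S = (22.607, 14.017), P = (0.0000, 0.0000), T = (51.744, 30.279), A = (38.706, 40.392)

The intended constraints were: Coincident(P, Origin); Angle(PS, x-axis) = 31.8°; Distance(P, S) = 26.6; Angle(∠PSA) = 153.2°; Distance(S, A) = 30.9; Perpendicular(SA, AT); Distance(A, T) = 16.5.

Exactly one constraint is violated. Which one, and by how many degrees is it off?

Perpendicular(SA, AT) — off by 6.40°.

P = (0.00, 0.00) ✓; PS at 31.80° ✓; |PS| = 26.60 ✓; ∠PSA = 153.2° ✓; |SA| = 30.90 ✓; ∠(SA, AT) = 96.40° ✗; |AT| = 16.50 ✓.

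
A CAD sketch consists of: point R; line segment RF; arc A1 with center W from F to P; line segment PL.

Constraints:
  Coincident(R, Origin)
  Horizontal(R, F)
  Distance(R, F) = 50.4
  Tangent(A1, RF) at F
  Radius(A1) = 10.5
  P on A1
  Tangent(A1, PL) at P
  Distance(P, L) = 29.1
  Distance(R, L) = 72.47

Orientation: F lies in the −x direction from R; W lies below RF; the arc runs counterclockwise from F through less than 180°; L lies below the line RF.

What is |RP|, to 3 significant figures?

61.8

Checks: |WP| = 10.50 ✓; ∠(WP, PL) = 90.00° ✓; |PL| = 29.10 ✓; |RL| = 72.47 ✓.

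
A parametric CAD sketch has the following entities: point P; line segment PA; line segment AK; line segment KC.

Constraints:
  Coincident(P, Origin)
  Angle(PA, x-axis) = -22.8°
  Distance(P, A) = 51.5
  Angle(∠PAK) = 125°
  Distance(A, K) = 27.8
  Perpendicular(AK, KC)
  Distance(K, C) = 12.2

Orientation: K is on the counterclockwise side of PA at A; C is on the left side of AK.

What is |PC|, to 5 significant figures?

64.707

P is at the origin; PA runs at -22.8° with length 51.5, so A = 51.5·(cos -22.8°, sin -22.8°) = (47.476, -19.957). ∠PAK = 125.0°, so AK runs at -22.8° + (180° − 125.0°) = 32.200° from the x-axis; with |AK| = 27.8, K = A + 27.8·(cos 32.200°, sin 32.200°) = (71.000, -5.1431). AK ⟂ KC; with |KC| = 12.2 on the left of AK, C = K + 12.2·(-0.53288, 0.84619) = (64.499, 5.1805). Then |PC| = |C − P| = 64.707.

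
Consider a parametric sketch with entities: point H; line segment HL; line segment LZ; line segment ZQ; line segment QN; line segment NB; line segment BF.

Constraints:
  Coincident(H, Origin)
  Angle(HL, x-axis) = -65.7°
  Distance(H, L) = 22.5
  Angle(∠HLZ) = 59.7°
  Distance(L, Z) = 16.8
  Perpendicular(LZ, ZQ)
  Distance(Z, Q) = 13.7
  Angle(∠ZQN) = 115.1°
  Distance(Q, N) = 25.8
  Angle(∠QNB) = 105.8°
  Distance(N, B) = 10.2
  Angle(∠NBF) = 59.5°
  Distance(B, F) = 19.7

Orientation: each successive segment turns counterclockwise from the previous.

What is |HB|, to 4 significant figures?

24.72

∠ZQN = 115.1° gives QN at -150.5° from the x-axis; with |QN| = 25.8, N = (-14.63, -11.58). ∠QNB = 105.8° gives NB at -76.30° from the x-axis; with |NB| = 10.2, B = (-12.22, -21.49). Then |HB| = |B − H| = 24.72.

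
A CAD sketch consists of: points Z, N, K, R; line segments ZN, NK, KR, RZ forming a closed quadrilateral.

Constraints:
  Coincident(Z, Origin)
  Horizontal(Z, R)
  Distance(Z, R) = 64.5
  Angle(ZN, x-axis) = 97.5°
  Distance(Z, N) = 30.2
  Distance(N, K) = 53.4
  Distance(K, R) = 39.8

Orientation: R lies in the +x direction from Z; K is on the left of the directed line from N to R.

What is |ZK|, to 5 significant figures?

61.229

Z is at the origin; Z and R share the same y with |ZR| = 64.5 and R in +x, so R = (64.5, 0). ZN runs at 97.5° with |ZN| = 30.2, so N = (-3.9419, 29.942). K is determined by |NK| = 53.4 and |KR| = 39.8 together: it lies at the intersection of circle(N, 53.4) and circle(R, 39.8). With |NR| = 74.705, the foot of the radical line on NR is 45.836 from N and the perpendicular offset is √(53.4² − 45.836²) = 27.398. Taking the left-of-NR solution: K = (49.032, 36.671).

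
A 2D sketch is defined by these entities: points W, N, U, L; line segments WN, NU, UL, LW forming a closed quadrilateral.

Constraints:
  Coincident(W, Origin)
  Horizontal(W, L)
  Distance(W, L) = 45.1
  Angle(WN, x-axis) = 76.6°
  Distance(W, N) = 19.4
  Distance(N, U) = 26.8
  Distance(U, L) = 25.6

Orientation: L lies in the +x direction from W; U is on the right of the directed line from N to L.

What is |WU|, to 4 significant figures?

19.96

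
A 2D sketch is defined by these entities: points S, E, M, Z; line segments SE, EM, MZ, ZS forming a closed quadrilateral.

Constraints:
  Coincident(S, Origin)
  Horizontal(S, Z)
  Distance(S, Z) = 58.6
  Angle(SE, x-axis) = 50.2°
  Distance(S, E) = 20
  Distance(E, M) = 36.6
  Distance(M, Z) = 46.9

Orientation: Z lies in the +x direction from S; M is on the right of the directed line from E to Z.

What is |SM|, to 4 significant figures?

26.84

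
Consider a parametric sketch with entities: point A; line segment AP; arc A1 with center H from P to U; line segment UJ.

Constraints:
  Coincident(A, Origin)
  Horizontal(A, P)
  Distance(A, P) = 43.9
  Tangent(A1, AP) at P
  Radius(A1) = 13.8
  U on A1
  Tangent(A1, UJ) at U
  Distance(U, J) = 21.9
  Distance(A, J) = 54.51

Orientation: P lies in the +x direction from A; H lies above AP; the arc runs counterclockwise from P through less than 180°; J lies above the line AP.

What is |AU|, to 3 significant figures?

58.6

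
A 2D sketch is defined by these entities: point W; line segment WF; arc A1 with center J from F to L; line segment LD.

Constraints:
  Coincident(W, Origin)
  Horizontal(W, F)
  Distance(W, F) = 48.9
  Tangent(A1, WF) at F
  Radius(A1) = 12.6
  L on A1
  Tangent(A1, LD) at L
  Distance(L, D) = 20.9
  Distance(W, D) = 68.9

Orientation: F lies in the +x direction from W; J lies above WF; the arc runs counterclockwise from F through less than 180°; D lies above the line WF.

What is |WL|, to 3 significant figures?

63.0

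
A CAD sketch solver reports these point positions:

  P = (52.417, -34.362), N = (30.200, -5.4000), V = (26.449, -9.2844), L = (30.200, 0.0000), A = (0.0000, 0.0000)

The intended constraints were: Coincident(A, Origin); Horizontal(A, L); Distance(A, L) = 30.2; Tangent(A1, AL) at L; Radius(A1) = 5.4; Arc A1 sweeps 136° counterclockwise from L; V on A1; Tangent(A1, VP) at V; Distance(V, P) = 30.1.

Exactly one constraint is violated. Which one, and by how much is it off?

Distance(V, P) = 30.1 — off by 6.00.

A = (0.00, 0.00) ✓; A.y = 0.00, L.y = 0.00 ✓; |AL| = 30.20 ✓; ∠(NL, LA) = 90.00° ✓; |NL| = 5.400 ✓; bearing(N→V) − bearing(N→L) = 136.0° ✓; |NV| = 5.400 ✓; ∠(NV, VP) = 90.00° ✓; |VP| = 36.10 ✗.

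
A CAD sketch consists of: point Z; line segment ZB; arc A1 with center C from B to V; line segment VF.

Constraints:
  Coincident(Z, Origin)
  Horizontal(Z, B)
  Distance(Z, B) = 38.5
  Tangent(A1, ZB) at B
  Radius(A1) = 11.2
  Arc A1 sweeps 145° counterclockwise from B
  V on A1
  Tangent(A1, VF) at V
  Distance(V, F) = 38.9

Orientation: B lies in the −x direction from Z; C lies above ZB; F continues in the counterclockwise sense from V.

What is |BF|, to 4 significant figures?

49.69

Z is at the origin; Z and B share the same y with |ZB| = 38.5 and B on the −x side, so B = (-38.50, 0.000). Tangency of A1 to ZB means the radius CB is perpendicular to ZB, so C = B + (0, 11.2) = (-38.50, 11.20). On A1, B sits at bearing -90° from C; a 145° counterclockwise sweep puts V at bearing 55°, so V = C + 11.2·(cos 55°, sin 55°) = (-32.08, 20.37). Since A1 is tangent to VF there, CV ⟂ VF, so VF runs along (−sin 55°, cos 55°); with |VF| = 38.9, F = (-63.94, 42.69). Then |BF| = |F − B| = 49.69.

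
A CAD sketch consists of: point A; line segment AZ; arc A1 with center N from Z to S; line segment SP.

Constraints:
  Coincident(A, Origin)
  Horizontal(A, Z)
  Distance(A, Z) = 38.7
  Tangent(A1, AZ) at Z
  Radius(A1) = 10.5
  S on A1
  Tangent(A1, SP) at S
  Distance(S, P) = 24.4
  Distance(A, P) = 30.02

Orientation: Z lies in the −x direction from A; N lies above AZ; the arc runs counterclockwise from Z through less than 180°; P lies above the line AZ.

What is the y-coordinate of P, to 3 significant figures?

25.1

Checks: |NS| = 10.50 ✓; ∠(NS, SP) = 90.00° ✓; |SP| = 24.40 ✓; |AP| = 30.02 ✓.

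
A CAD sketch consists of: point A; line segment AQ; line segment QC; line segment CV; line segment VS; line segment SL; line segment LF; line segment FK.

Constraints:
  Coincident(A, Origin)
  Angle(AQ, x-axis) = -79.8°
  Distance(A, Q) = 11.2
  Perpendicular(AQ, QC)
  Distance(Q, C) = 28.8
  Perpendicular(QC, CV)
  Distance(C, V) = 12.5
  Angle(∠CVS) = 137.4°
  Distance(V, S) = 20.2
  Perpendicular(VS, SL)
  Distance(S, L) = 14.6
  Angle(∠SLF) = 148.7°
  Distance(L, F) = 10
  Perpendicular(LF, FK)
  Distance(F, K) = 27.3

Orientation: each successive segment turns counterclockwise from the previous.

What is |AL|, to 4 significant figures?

7.662

A is at the origin; AQ runs at -79.8° with length 11.2, so Q = (1.983, -11.02). AQ is perpendicular to QC, so QC runs at 10.20°; with |QC| = 28.8, C = (30.33, -5.923). The perpendicularity gives CV at right angles to QC, so CV runs at 100.2°; with |CV| = 12.5, V = (28.11, 6.379). ∠CVS = 137.4° gives VS at 142.8° from the x-axis; with |VS| = 20.2, S = (12.02, 18.59). The perpendicularity gives SL at right angles to VS, so SL runs at -127.2°; with |SL| = 14.6, L = (3.198, 6.963). Then |AL| = |L − A| = 7.662.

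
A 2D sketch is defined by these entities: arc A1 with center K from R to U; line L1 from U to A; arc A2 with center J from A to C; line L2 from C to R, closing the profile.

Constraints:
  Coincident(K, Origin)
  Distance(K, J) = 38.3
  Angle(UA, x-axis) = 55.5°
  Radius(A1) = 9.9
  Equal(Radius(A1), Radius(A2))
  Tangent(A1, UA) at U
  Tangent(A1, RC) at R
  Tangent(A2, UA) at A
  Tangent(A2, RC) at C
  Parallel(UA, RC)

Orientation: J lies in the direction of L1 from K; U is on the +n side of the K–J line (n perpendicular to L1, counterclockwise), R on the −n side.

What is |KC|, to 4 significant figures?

39.56

The slot axis is L1's direction at 55.5°, so u = (cos 55.5°, sin 55.5°) = (0.5664, 0.8241) and n = (−sin 55.5°, cos 55.5°) = (-0.8241, 0.5664). K is at the origin and J lies 38.3 along u from K, so J = 38.3·u = (21.69, 31.56). Tangency of A1 to both parallel lines with radius 9.9 puts U and R at K ± 9.9·n: U = (-8.159, 5.607), R = (8.159, -5.607). Equal radii place A and C the same way about J: A = J + 9.9·n = (13.53, 37.17), C = J − 9.9·n = (29.85, 25.96). Then |KC| = |C − K| = 39.56.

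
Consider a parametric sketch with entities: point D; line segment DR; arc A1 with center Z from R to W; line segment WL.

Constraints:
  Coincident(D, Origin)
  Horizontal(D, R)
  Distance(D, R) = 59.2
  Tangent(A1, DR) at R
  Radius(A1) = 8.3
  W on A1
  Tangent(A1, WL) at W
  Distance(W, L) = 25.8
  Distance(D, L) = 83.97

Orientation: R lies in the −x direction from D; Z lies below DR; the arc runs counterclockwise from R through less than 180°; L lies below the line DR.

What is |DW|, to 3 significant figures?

66.4

Checks: |ZW| = 8.300 ✓; ∠(ZW, WL) = 90.00° ✓; |WL| = 25.80 ✓; |DL| = 83.97 ✓.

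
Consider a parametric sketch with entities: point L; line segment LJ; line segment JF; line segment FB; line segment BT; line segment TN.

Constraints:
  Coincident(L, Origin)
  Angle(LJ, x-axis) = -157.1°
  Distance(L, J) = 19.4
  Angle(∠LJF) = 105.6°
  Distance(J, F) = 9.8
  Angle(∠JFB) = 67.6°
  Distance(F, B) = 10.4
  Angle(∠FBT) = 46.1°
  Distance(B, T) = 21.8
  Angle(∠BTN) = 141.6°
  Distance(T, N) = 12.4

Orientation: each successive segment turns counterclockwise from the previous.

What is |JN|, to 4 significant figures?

22.34

L is at the origin; LJ runs at -157.1° with length 19.4, so J = (-17.87, -7.549). ∠LJF = 105.6° gives JF at -82.70° from the x-axis; with |JF| = 9.8, F = (-16.63, -17.27). ∠JFB = 67.6° gives FB at 29.70° from the x-axis; with |FB| = 10.4, B = (-7.592, -12.12). ∠FBT = 46.1° gives BT at 163.6° from the x-axis; with |BT| = 21.8, T = (-28.51, -5.962). ∠BTN = 141.6° gives TN at -158.0° from the x-axis; with |TN| = 12.4, N = (-40.00, -10.61). Then |JN| = |N − J| = 22.34.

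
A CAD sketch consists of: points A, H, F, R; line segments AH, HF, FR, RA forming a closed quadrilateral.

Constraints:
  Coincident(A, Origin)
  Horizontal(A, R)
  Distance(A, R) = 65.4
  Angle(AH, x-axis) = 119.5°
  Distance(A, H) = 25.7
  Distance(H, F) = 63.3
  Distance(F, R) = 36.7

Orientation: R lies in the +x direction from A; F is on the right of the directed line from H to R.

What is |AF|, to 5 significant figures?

39.815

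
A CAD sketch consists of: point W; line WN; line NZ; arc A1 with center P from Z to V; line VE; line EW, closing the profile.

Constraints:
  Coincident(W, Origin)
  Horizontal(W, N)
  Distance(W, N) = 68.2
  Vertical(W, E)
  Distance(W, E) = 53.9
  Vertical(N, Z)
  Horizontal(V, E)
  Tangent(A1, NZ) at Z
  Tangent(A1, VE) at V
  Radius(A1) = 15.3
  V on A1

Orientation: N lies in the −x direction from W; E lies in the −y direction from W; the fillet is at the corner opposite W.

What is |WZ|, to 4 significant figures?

78.37

W is at the origin; WN is horizontal with |WN| = 68.2 and N on the −x side, so N = (-68.20, 0.000). W and E share the same x with |WE| = 53.9 and E on the −y side, so E = (0.000, -53.90). The virtual corner opposite W is at (-68.20, -53.90). The tangent condition forces PZ to be normal to NZ and the tangent condition forces PV to be normal to VE, with radius 15.3, so the center P sits 15.3 in from both sides at P = (-52.90, -38.60). That places the tangent points at Z = (-68.20, -38.60) on NZ and V = (-52.90, -53.90) on VE. Then |WZ| = |Z − W| = 78.37.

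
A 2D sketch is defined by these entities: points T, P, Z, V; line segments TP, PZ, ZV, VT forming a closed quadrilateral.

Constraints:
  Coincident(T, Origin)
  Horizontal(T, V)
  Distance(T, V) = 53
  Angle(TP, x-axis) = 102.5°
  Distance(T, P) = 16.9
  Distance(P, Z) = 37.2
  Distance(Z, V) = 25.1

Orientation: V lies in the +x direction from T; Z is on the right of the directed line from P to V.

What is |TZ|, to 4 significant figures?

28.22

T is at the origin; TV is horizontal with |TV| = 53.0 and V in +x, so V = (53.0, 0). TP runs at 102.5° with |TP| = 16.9, so P = (-3.658, 16.50). Z is determined by |PZ| = 37.2 and |ZV| = 25.1 together: it lies at the intersection of circle(P, 37.2) and circle(V, 25.1). With |PV| = 59.01, the foot of the radical line on PV is 35.89 from P and the perpendicular offset is √(37.2² − 35.89²) = 9.775. Taking the right-of-PV solution: Z = (28.07, -2.921).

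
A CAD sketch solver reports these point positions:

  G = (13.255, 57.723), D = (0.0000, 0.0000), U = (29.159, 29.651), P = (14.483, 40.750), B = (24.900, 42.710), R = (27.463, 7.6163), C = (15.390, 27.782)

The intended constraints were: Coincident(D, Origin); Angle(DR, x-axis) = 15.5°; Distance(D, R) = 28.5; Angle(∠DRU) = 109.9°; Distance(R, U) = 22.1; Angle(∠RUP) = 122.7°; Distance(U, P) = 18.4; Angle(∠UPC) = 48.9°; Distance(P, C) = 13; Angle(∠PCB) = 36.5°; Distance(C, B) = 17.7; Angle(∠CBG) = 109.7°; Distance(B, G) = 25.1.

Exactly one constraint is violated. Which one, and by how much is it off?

Distance(B, G) = 25.1 — off by 6.10.

D = (0.00, 0.00) ✓; DR at 15.50° ✓; |DR| = 28.50 ✓; ∠DRU = 109.9° ✓; |RU| = 22.10 ✓; ∠RUP = 122.7° ✓; |UP| = 18.40 ✓; ∠UPC = 48.90° ✓; |PC| = 13.00 ✓; ∠PCB = 36.50° ✓; |CB| = 17.70 ✓; ∠CBG = 109.7° ✓; |BG| = 19.00 ✗.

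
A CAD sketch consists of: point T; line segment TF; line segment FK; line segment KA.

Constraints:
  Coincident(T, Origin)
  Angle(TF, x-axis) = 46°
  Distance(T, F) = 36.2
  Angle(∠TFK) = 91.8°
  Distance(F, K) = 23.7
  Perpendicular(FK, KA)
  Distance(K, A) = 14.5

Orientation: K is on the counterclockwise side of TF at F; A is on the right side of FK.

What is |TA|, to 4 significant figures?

56.44

∠TFK = 91.8°, so FK runs at 46.0° + (180° − 91.8°) = 134.2° from the x-axis; with |FK| = 23.7, K = F + 23.7·(cos 134.2°, sin 134.2°) = (8.624, 43.03). FK is perpendicular to KA; with |KA| = 14.5 on the right of FK, A = K + 14.5·(0.7169, 0.6972) = (19.02, 53.14). Then |TA| = |A − T| = 56.44.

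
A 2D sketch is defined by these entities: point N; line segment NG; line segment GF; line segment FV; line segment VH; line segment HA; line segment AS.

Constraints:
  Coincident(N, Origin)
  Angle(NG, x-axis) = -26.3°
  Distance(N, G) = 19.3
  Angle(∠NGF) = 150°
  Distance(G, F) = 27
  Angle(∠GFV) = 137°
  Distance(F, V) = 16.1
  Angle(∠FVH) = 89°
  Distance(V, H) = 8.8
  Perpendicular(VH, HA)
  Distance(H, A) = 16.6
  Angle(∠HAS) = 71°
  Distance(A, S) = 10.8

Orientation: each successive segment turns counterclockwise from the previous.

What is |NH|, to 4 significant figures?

49.97

N is at the origin; NG runs at -26.3° with length 19.3, so G = (17.30, -8.551). ∠NGF = 150.0° gives GF at 3.700° from the x-axis; with |GF| = 27.0, F = (44.25, -6.809). ∠GFV = 137.0° gives FV at 46.70° from the x-axis; with |FV| = 16.1, V = (55.29, 4.908). ∠FVH = 89.0° gives VH at 137.7° from the x-axis; with |VH| = 8.8, H = (48.78, 10.83). Then |NH| = |H − N| = 49.97.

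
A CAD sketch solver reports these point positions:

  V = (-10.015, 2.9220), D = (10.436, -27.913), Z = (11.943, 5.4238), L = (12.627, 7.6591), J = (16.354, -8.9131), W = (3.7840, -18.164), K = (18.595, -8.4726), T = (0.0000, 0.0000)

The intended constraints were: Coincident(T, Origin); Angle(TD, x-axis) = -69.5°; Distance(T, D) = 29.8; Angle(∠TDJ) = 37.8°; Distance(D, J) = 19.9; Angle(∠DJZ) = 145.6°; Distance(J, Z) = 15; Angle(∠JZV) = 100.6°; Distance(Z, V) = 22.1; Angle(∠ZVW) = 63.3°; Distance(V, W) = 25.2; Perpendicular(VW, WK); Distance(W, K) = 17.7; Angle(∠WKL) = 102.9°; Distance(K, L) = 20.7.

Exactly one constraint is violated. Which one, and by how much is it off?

Distance(K, L) = 20.7 — off by 3.50.

T = (0.00, 0.00) ✓; TD at -69.50° ✓; |TD| = 29.80 ✓; ∠TDJ = 37.80° ✓; |DJ| = 19.90 ✓; ∠DJZ = 145.6° ✓; |JZ| = 15.00 ✓; ∠JZV = 100.6° ✓; |ZV| = 22.10 ✓; ∠ZVW = 63.30° ✓; |VW| = 25.20 ✓; ∠(VW, WK) = 90.00° ✓; |WK| = 17.70 ✓; ∠WKL = 102.9° ✓; |KL| = 17.20 ✗.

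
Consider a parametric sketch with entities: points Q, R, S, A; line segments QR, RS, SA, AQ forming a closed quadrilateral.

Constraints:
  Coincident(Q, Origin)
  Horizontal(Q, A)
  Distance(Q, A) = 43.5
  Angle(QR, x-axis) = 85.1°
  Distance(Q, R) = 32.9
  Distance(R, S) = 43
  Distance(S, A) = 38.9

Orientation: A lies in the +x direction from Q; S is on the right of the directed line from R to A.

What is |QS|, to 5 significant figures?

11.721

Checks: |RS| = 43.00 ✓; |SA| = 38.90 ✓.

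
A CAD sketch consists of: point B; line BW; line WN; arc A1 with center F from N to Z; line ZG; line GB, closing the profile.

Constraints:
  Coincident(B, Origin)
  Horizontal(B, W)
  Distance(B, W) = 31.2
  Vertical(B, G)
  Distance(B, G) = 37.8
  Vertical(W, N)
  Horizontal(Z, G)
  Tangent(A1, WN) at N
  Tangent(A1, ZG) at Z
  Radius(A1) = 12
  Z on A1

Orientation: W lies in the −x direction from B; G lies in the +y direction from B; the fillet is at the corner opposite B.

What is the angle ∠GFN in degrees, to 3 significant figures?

148°

B is at the origin; B and W share the same y with |BW| = 31.2 and W on the −x side, so W = (-31.2, 0.00). BG is vertical with |BG| = 37.8 and G on the +y side, so G = (0.00, 37.8). The virtual corner opposite B is at (-31.2, 37.8). The tangent condition forces FN to be normal to WN and A1 meets ZG tangentially, so FZ is at right angles to ZG, with radius 12.0, so the center F sits 12.0 in from both sides at F = (-19.2, 25.8). That places the tangent points at N = (-31.2, 25.8) on WN and Z = (-19.2, 37.8) on ZG. Then cos ∠GFN = FG·FN / (|FG||FN|), giving 148°.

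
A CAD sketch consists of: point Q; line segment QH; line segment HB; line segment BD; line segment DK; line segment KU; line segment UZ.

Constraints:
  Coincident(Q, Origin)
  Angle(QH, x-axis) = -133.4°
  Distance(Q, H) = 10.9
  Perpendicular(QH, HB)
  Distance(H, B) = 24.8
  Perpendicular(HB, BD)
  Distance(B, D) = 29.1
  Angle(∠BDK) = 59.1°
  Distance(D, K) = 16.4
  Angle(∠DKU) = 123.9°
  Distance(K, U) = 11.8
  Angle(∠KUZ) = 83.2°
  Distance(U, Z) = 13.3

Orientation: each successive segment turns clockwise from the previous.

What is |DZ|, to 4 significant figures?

19.38

Q is at the origin; QH runs at -133.4° with length 10.9, so H = (-7.489, -7.920). QH is perpendicular to HB, so HB runs at 136.6°; with |HB| = 24.8, B = (-25.51, 9.120). The perpendicularity gives BD at right angles to HB, so BD runs at 46.60°; with |BD| = 29.1, D = (-5.514, 30.26). ∠BDK = 59.1° gives DK at -74.30° from the x-axis; with |DK| = 16.4, K = (-1.076, 14.48). ∠DKU = 123.9° gives KU at -130.4° from the x-axis; with |KU| = 11.8, U = (-8.724, 5.489). ∠KUZ = 83.2° gives UZ at 132.8° from the x-axis; with |UZ| = 13.3, Z = (-17.76, 15.25). Then |DZ| = |Z − D| = 19.38.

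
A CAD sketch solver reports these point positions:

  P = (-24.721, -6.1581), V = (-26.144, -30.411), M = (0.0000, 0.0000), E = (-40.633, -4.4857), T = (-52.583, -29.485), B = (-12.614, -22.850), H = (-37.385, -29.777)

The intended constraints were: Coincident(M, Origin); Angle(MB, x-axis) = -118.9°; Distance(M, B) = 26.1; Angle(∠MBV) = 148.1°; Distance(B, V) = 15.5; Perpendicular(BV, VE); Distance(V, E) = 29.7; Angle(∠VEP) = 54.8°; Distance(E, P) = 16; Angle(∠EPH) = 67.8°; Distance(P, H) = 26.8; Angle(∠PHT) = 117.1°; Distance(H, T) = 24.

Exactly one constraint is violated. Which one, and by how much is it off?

Distance(H, T) = 24 — off by 8.80.

M = (0.00, 0.00) ✓; MB at -118.9° ✓; |MB| = 26.10 ✓; ∠MBV = 148.1° ✓; |BV| = 15.50 ✓; ∠(BV, VE) = 90.00° ✓; |VE| = 29.70 ✓; ∠VEP = 54.80° ✓; |EP| = 16.00 ✓; ∠EPH = 67.80° ✓; |PH| = 26.80 ✓; ∠PHT = 117.1° ✓; |HT| = 15.20 ✗.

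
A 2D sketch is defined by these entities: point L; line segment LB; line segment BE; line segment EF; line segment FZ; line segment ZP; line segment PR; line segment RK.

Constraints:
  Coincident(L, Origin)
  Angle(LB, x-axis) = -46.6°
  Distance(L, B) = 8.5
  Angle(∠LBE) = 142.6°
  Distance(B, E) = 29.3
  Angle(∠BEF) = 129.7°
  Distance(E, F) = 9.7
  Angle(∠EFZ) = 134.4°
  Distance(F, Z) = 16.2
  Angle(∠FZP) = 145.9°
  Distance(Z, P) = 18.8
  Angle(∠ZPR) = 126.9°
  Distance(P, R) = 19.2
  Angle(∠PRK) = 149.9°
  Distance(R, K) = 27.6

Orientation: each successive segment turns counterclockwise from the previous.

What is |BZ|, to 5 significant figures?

41.236

∠BEF = 129.7° gives EF at 41.100° from the x-axis; with |EF| = 9.7, F = (42.073, -4.4839). ∠EFZ = 134.4° gives FZ at 86.700° from the x-axis; with |FZ| = 16.2, Z = (43.005, 11.689). Then |BZ| = |Z − B| = 41.236.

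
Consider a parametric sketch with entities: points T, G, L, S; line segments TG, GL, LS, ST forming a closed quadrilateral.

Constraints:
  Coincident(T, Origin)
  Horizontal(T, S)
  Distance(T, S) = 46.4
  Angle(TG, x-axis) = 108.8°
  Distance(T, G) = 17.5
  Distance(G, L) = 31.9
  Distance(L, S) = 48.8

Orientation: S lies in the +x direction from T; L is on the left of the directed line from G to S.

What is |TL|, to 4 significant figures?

42.55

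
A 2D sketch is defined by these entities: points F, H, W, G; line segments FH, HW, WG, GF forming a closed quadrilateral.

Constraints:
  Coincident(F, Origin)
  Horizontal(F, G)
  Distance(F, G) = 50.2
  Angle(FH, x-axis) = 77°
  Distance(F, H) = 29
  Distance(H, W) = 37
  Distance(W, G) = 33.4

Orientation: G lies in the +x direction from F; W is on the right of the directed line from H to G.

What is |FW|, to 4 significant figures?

18.92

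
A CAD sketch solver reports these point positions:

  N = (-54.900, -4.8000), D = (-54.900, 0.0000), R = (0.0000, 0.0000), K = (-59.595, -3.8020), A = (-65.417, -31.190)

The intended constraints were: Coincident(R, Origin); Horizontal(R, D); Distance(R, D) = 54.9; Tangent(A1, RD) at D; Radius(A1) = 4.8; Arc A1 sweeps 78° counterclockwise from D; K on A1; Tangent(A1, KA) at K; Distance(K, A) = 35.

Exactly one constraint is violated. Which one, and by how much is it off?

Distance(K, A) = 35 — off by 7.00.

R = (0.00, 0.00) ✓; R.y = 0.00, D.y = 0.00 ✓; |RD| = 54.90 ✓; ∠(ND, DR) = 90.00° ✓; |ND| = 4.800 ✓; bearing(N→K) − bearing(N→D) = 78.00° ✓; |NK| = 4.800 ✓; ∠(NK, KA) = 90.00° ✓; |KA| = 28.00 ✗.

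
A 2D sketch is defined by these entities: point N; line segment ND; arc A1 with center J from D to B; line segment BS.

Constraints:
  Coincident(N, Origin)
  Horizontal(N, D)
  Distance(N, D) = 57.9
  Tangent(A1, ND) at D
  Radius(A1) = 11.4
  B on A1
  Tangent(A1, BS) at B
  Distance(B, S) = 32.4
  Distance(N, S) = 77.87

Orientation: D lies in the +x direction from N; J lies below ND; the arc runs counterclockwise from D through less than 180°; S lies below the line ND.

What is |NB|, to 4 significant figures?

50.75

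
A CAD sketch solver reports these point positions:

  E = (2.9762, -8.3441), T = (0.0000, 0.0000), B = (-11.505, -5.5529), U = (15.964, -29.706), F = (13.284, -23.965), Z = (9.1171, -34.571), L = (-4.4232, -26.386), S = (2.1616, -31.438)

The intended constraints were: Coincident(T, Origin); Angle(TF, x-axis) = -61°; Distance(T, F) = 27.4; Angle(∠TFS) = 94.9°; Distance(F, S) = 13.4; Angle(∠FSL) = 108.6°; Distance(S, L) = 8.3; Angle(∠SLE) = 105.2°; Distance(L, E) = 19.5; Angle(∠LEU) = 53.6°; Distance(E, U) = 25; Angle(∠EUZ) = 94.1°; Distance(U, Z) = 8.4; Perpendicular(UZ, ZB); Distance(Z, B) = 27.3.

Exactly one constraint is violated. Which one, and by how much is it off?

Distance(Z, B) = 27.3 — off by 8.30.

T = (0.00, 0.00) ✓; TF at -61.00° ✓; |TF| = 27.40 ✓; ∠TFS = 94.90° ✓; |FS| = 13.40 ✓; ∠FSL = 108.6° ✓; |SL| = 8.300 ✓; ∠SLE = 105.2° ✓; |LE| = 19.50 ✓; ∠LEU = 53.60° ✓; |EU| = 25.00 ✓; ∠EUZ = 94.10° ✓; |UZ| = 8.399 ✓; ∠(UZ, ZB) = 90.00° ✓; |ZB| = 35.60 ✗.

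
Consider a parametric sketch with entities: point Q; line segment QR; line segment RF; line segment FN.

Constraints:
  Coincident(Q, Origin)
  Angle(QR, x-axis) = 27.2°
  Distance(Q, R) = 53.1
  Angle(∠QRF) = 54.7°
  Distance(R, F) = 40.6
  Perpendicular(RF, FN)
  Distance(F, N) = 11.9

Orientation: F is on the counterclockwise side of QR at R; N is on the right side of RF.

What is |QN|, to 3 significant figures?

56.1

Q is at the origin; QR runs at 27.2° with length 53.1, so R = 53.1·(cos 27.2°, sin 27.2°) = (47.2, 24.3). ∠QRF = 54.7°, so RF runs at 27.2° + (180° − 54.7°) = 152° from the x-axis; with |RF| = 40.6, F = R + 40.6·(cos 152°, sin 152°) = (11.2, 43.0). The perpendicularity gives FN at right angles to RF; with |FN| = 11.9 on the right of RF, N = F + 11.9·(0.462, 0.887) = (16.7, 53.6). Then |QN| = |N − Q| = 56.1.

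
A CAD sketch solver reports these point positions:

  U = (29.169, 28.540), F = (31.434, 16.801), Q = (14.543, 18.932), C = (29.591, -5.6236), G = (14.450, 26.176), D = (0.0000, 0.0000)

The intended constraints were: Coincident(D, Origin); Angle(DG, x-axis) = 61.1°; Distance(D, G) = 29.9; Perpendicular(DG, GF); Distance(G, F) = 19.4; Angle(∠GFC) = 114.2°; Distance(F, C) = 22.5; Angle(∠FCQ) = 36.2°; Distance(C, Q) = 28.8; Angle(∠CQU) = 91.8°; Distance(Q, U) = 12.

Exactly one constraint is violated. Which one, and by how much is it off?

Distance(Q, U) = 12 — off by 5.50.

D = (0.00, 0.00) ✓; DG at 61.10° ✓; |DG| = 29.90 ✓; ∠(DG, GF) = 90.00° ✓; |GF| = 19.40 ✓; ∠GFC = 114.2° ✓; |FC| = 22.50 ✓; ∠FCQ = 36.20° ✓; |CQ| = 28.80 ✓; ∠CQU = 91.80° ✓; |QU| = 17.50 ✗.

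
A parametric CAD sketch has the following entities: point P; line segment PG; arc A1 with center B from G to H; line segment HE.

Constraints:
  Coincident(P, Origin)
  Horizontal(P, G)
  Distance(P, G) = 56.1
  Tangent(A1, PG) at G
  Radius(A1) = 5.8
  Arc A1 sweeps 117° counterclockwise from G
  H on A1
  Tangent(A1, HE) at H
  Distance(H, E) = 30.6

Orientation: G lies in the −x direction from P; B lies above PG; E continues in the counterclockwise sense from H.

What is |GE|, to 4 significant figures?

36.75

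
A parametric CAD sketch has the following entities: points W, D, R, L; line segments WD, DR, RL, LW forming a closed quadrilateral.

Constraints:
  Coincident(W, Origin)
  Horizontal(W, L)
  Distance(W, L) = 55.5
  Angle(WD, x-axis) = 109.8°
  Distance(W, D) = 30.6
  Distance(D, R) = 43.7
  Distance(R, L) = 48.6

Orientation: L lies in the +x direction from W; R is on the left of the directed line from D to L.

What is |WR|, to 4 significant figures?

52.45

Checks: |DR| = 43.70 ✓; |RL| = 48.60 ✓.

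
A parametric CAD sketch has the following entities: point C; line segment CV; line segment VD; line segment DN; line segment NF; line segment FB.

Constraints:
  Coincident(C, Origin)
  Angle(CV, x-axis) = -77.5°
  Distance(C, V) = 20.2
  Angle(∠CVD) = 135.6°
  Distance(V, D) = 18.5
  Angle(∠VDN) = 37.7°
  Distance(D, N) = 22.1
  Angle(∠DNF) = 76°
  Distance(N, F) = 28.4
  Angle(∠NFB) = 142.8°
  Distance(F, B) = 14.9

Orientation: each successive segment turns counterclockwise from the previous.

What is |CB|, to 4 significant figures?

41.79

C is at the origin; CV runs at -77.5° with length 20.2, so V = (4.372, -19.72). ∠CVD = 135.6° gives VD at -33.10° from the x-axis; with |VD| = 18.5, D = (19.87, -29.82). ∠VDN = 37.7° gives DN at 109.2° from the x-axis; with |DN| = 22.1, N = (12.60, -8.953). ∠DNF = 76.0° gives NF at -146.8° from the x-axis; with |NF| = 28.4, F = (-11.16, -24.50). ∠NFB = 142.8° gives FB at -109.6° from the x-axis; with |FB| = 14.9, B = (-16.16, -38.54). Then |CB| = |B − C| = 41.79.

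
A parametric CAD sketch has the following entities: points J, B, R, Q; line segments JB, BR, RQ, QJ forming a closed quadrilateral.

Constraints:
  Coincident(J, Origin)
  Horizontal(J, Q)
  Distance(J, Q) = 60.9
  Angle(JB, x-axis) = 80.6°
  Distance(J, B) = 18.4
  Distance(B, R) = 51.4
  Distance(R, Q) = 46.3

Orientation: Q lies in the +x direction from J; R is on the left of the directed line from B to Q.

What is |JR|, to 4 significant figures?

64.76

J is at the origin; JQ is horizontal with |JQ| = 60.9 and Q in +x, so Q = (60.9, 0). JB runs at 80.6° with |JB| = 18.4, so B = (3.005, 18.15). R is determined by |BR| = 51.4 and |RQ| = 46.3 together: it lies at the intersection of circle(B, 51.4) and circle(Q, 46.3). With |BQ| = 60.67, the foot of the radical line on BQ is 34.44 from B and the perpendicular offset is √(51.4² − 34.44²) = 38.15. Taking the left-of-BQ solution: R = (47.29, 44.25).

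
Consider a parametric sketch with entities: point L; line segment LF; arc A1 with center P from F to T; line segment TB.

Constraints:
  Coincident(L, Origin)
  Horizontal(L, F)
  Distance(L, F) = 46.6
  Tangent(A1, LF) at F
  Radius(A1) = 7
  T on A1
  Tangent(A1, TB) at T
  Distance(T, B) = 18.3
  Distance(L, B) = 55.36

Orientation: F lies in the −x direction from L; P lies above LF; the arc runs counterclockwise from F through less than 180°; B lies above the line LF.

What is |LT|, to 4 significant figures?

41.61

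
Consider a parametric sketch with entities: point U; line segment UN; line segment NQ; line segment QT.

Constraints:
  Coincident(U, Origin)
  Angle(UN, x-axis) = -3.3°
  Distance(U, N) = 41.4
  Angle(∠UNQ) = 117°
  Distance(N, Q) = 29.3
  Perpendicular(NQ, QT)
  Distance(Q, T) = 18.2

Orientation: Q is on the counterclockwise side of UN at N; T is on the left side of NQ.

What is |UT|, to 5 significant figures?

51.598

∠UNQ = 117.0°, so NQ runs at -3.3° + (180° − 117.0°) = 59.700° from the x-axis; with |NQ| = 29.3, Q = N + 29.3·(cos 59.700°, sin 59.700°) = (56.114, 22.914). The perpendicularity gives QT at right angles to NQ; with |QT| = 18.2 on the left of NQ, T = Q + 18.2·(-0.86340, 0.50453) = (40.400, 32.097). Then |UT| = |T − U| = 51.598.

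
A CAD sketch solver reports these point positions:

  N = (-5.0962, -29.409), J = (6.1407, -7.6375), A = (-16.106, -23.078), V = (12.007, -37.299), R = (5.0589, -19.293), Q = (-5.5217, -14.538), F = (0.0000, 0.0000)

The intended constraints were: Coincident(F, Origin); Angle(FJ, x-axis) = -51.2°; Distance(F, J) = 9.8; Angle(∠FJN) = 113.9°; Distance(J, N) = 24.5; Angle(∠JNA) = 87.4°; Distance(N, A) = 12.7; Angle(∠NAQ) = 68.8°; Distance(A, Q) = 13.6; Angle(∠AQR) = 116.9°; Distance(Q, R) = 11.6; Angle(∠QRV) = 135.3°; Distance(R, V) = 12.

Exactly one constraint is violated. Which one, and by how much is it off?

Distance(R, V) = 12 — off by 7.30.

F = (0.00, 0.00) ✓; FJ at -51.20° ✓; |FJ| = 9.800 ✓; ∠FJN = 113.9° ✓; |JN| = 24.50 ✓; ∠JNA = 87.40° ✓; |NA| = 12.70 ✓; ∠NAQ = 68.80° ✓; |AQ| = 13.60 ✓; ∠AQR = 116.9° ✓; |QR| = 11.60 ✓; ∠QRV = 135.3° ✓; |RV| = 19.30 ✗.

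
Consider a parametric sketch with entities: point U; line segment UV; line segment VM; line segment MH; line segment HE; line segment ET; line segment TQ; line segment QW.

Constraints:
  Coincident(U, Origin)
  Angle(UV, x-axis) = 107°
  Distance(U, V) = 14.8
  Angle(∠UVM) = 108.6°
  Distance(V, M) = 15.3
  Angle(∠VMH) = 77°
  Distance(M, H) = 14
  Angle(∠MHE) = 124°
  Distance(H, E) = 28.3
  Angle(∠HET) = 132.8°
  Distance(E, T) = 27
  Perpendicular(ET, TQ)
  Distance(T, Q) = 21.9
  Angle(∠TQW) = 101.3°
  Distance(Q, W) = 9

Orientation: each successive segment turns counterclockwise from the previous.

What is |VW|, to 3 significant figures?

20.9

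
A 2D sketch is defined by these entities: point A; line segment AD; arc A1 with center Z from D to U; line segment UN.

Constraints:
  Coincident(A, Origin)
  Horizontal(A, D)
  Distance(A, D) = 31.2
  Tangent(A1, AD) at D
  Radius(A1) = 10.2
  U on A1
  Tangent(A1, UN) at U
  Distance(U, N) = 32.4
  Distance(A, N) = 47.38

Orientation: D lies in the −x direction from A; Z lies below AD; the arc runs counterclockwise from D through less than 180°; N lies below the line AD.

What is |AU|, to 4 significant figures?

42.68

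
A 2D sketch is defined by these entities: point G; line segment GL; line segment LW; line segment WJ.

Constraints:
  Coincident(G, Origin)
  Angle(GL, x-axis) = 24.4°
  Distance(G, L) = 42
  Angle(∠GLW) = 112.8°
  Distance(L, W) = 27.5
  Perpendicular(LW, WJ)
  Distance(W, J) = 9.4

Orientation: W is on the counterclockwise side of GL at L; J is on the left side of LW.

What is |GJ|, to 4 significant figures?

52.69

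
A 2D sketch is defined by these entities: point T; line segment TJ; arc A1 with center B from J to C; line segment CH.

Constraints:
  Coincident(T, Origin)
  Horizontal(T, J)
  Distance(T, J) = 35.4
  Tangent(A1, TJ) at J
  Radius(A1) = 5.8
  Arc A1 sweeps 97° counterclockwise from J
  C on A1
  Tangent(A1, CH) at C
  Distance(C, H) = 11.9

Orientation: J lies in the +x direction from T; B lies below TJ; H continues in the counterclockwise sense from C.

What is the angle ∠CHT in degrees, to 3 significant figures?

52.5°

T is at the origin; T and J share the same y with |TJ| = 35.4 and J on the +x side, so J = (35.4, 0.00). A1 meets TJ tangentially, so BJ is at right angles to TJ, so B = J + (0, -5.8) = (35.4, -5.80). On A1, J sits at bearing 90° from B; a 97° counterclockwise sweep puts C at bearing 187°, so C = B + 5.8·(cos 187°, sin 187°) = (29.6, -6.51). Tangency of A1 to CH means the radius BC is perpendicular to CH, so CH runs along (−sin 187°, cos 187°); with |CH| = 11.9, H = (31.1, -18.3). Then cos ∠CHT = HC·HT / (|HC||HT|), giving 52.5°.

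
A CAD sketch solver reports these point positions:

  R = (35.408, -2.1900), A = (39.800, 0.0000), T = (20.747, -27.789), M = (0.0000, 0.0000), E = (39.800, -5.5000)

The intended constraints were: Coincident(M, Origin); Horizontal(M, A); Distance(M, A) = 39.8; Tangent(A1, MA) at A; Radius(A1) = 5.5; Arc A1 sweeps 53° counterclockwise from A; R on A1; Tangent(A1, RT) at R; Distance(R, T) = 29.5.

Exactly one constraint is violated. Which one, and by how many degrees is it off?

Tangent(A1, RT) at R — off by 7.20°.

M = (0.00, 0.00) ✓; M.y = 0.00, A.y = 0.00 ✓; |MA| = 39.80 ✓; ∠(EA, AM) = 90.00° ✓; |EA| = 5.500 ✓; bearing(E→R) − bearing(E→A) = 53.00° ✓; |ER| = 5.500 ✓; ∠(ER, RT) = 82.80° ✗; |RT| = 29.50 ✓.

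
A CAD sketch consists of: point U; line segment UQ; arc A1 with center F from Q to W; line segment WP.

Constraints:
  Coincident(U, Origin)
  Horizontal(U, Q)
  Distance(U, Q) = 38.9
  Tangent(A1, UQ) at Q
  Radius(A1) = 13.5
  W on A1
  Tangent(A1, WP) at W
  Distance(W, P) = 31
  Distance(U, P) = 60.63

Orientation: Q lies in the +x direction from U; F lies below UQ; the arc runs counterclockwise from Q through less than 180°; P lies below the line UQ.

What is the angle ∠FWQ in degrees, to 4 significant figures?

34.05°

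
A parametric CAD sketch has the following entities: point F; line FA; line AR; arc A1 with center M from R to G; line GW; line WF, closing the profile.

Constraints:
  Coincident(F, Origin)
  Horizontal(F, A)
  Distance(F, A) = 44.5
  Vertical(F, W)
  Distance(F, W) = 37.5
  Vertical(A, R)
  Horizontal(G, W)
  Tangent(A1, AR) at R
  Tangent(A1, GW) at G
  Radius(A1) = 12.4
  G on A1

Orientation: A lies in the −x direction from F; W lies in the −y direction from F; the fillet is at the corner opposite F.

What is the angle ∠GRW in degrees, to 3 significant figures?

29.4°

The virtual corner opposite F is at (-44.5, -37.5). The tangent condition forces MR to be normal to AR and since A1 is tangent to GW there, MG ⟂ GW, with radius 12.4, so the center M sits 12.4 in from both sides at M = (-32.1, -25.1). That places the tangent points at R = (-44.5, -25.1) on AR and G = (-32.1, -37.5) on GW. Then cos ∠GRW = RG·RW / (|RG||RW|), giving 29.4°.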